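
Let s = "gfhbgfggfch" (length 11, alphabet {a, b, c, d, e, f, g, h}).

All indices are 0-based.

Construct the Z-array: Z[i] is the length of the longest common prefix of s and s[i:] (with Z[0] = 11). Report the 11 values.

Z[0]=11
i=1: outside box; Z[1]=0
i=2: outside box; Z[2]=0
i=3: outside box; Z[3]=0
i=4: outside box; Z[4]=2 scan→box=[4,6)
i=5: min(r-i=1, Z[1]=0)=0; Z[5]=0
i=6: outside box; Z[6]=1 scan→box=[6,7)
i=7: outside box; Z[7]=2 scan→box=[7,9)
i=8: min(r-i=1, Z[1]=0)=0; Z[8]=0
i=9: outside box; Z[9]=0
i=10: outside box; Z[10]=0

[11, 0, 0, 0, 2, 0, 1, 2, 0, 0, 0]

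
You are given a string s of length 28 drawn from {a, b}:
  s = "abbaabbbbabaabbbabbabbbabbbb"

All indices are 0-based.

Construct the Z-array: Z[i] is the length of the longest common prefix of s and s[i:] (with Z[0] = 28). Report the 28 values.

[28, 0, 0, 1, 3, 0, 0, 0, 0, 2, 0, 1, 3, 0, 0, 0, 4, 0, 0, 3, 0, 0, 0, 3, 0, 0, 0, 0]

Z[0]=28
i=1: i≥r, start 0; Z[1]=0
i=2: i≥r, start 0; Z[2]=0
i=3: i≥r, start 0; Z[3]=1 extend→box=[3,4)
i=4: i≥r, start 0; Z[4]=3 extend→box=[4,7)
i=5: min(r-i=2, Z[1]=0)=0; Z[5]=0
i=6: min(r-i=1, Z[2]=0)=0; Z[6]=0
i=7: i≥r, start 0; Z[7]=0
i=8: i≥r, start 0; Z[8]=0
i=9: i≥r, start 0; Z[9]=2 extend→box=[9,11)
i=10: min(r-i=1, Z[1]=0)=0; Z[10]=0
i=11: i≥r, start 0; Z[11]=1 extend→box=[11,12)
i=12: i≥r, start 0; Z[12]=3 extend→box=[12,15)
i=13: min(r-i=2, Z[1]=0)=0; Z[13]=0
i=14: min(r-i=1, Z[2]=0)=0; Z[14]=0
i=15: i≥r, start 0; Z[15]=0
i=16: i≥r, start 0; Z[16]=4 extend→box=[16,20)
i=17: min(r-i=3, Z[1]=0)=0; Z[17]=0
i=18: min(r-i=2, Z[2]=0)=0; Z[18]=0
i=19: min(r-i=1, Z[3]=1)=1; Z[19]=3 extend→box=[19,22)
i=20: min(r-i=2, Z[1]=0)=0; Z[20]=0
i=21: min(r-i=1, Z[2]=0)=0; Z[21]=0
i=22: i≥r, start 0; Z[22]=0
i=23: i≥r, start 0; Z[23]=3 extend→box=[23,26)
i=24: min(r-i=2, Z[1]=0)=0; Z[24]=0
i=25: min(r-i=1, Z[2]=0)=0; Z[25]=0
i=26: i≥r, start 0; Z[26]=0
i=27: i≥r, start 0; Z[27]=0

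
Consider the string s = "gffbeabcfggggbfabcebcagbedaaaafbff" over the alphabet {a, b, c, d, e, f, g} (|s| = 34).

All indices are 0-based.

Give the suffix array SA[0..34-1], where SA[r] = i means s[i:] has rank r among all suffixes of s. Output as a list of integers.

[26, 27, 28, 15, 5, 29, 21, 19, 16, 6, 3, 23, 13, 31, 20, 17, 7, 25, 4, 18, 24, 33, 14, 2, 30, 32, 1, 8, 22, 12, 0, 11, 10, 9]

sorted suffixes:
  #0 SA[0]=26  'aaaafbff'
  #1 SA[1]=27  'aaafbff'
  #2 SA[2]=28  'aafbff'
  #3 SA[3]=15  'abcebcagbedaaaafbff'
  #4 SA[4]=5  'abcfggggbfabcebcagbedaaaafbff'
  #5 SA[5]=29  'afbff'
  #6 SA[6]=21  'agbedaaaafbff'
  #7 SA[7]=19  'bcagbedaaaafbff'
  #8 SA[8]=16  'bcebcagbedaaaafbff'
  #9 SA[9]=6  'bcfggggbfabcebcagbedaaaafbff'
  #10 SA[10]=3  'beabcfggggbfabcebcagbedaaaafbff'
  #11 SA[11]=23  'bedaaaafbff'
  #12 SA[12]=13  'bfabcebcagbedaaaafbff'
  #13 SA[13]=31  'bff'
  #14 SA[14]=20  'cagbedaaaafbff'
  #15 SA[15]=17  'cebcagbedaaaafbff'
  #16 SA[16]=7  'cfggggbfabcebcagbedaaaafbff'
  #17 SA[17]=25  'daaaafbff'
  #18 SA[18]=4  'eabcfggggbfabcebcagbedaaaafbff'
  #19 SA[19]=18  'ebcagbedaaaafbff'
  #20 SA[20]=24  'edaaaafbff'
  #21 SA[21]=33  'f'
  #22 SA[22]=14  'fabcebcagbedaaaafbff'
  #23 SA[23]=2  'fbeabcfggggbfabcebcagbedaaaafbff'
  #24 SA[24]=30  'fbff'
  #25 SA[25]=32  'ff'
  #26 SA[26]=1  'ffbeabcfggggbfabcebcagbedaaaafbff'
  #27 SA[27]=8  'fggggbfabcebcagbedaaaafbff'
  #28 SA[28]=22  'gbedaaaafbff'
  #29 SA[29]=12  'gbfabcebcagbedaaaafbff'
  #30 SA[30]=0  'gffbeabcfggggbfabcebcagbedaaaafbff'
  #31 SA[31]=11  'ggbfabcebcagbedaaaafbff'
  #32 SA[32]=10  'gggbfabcebcagbedaaaafbff'
  #33 SA[33]=9  'ggggbfabcebcagbedaaaafbff'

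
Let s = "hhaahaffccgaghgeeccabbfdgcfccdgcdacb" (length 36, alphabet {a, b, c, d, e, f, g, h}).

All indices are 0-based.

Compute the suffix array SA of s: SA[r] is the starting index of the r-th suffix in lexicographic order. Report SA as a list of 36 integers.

rank | idx | suffix
   0 |   2 | aahaffccgaghgeeccabbfdgcfccdgcdacb
   1 |  19 | abbfdgcfccdgcdacb
   2 |  33 | acb
   3 |   5 | affccgaghgeeccabbfdgcfccdgcdacb
   4 |  11 | aghgeeccabbfdgcfccdgcdacb
   5 |   3 | ahaffccgaghgeeccabbfdgcfccdgcdacb
   6 |  35 | b
   7 |  20 | bbfdgcfccdgcdacb
   8 |  21 | bfdgcfccdgcdacb
   9 |  18 | cabbfdgcfccdgcdacb
  10 |  34 | cb
  11 |  17 | ccabbfdgcfccdgcdacb
  12 |  27 | ccdgcdacb
  13 |   8 | ccgaghgeeccabbfdgcfccdgcdacb
  14 |  31 | cdacb
  15 |  28 | cdgcdacb
  16 |  25 | cfccdgcdacb
  17 |   9 | cgaghgeeccabbfdgcfccdgcdacb
  18 |  32 | dacb
  19 |  29 | dgcdacb
  20 |  23 | dgcfccdgcdacb
  21 |  16 | eccabbfdgcfccdgcdacb
  22 |  15 | eeccabbfdgcfccdgcdacb
  23 |  26 | fccdgcdacb
  24 |   7 | fccgaghgeeccabbfdgcfccdgcdacb
  25 |  22 | fdgcfccdgcdacb
  26 |   6 | ffccgaghgeeccabbfdgcfccdgcdacb
  27 |  10 | gaghgeeccabbfdgcfccdgcdacb
  28 |  30 | gcdacb
  29 |  24 | gcfccdgcdacb
  30 |  14 | geeccabbfdgcfccdgcdacb
  31 |  12 | ghgeeccabbfdgcfccdgcdacb
  32 |   1 | haahaffccgaghgeeccabbfdgcfccdgcdacb
  33 |   4 | haffccgaghgeeccabbfdgcfccdgcdacb
  34 |  13 | hgeeccabbfdgcfccdgcdacb
  35 |   0 | hhaahaffccgaghgeeccabbfdgcfccdgcdacb

[2, 19, 33, 5, 11, 3, 35, 20, 21, 18, 34, 17, 27, 8, 31, 28, 25, 9, 32, 29, 23, 16, 15, 26, 7, 22, 6, 10, 30, 24, 14, 12, 1, 4, 13, 0]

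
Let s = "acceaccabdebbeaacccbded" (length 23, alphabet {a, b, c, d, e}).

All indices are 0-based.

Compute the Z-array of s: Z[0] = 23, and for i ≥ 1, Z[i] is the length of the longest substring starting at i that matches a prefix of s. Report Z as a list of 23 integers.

Z[0]=23
i=1: outside box; Z[1]=0
i=2: outside box; Z[2]=0
i=3: outside box; Z[3]=0
i=4: outside box; Z[4]=3 grow→box=[4,7)
i=5: min(r-i=2, Z[1]=0)=0; Z[5]=0
i=6: min(r-i=1, Z[2]=0)=0; Z[6]=0
i=7: outside box; Z[7]=1 grow→box=[7,8)
i=8: outside box; Z[8]=0
i=9: outside box; Z[9]=0
i=10: outside box; Z[10]=0
i=11: outside box; Z[11]=0
i=12: outside box; Z[12]=0
i=13: outside box; Z[13]=0
i=14: outside box; Z[14]=1 grow→box=[14,15)
i=15: outside box; Z[15]=3 grow→box=[15,18)
i=16: min(r-i=2, Z[1]=0)=0; Z[16]=0
i=17: min(r-i=1, Z[2]=0)=0; Z[17]=0
i=18: outside box; Z[18]=0
i=19: outside box; Z[19]=0
i=20: outside box; Z[20]=0
i=21: outside box; Z[21]=0
i=22: outside box; Z[22]=0

[23, 0, 0, 0, 3, 0, 0, 1, 0, 0, 0, 0, 0, 0, 1, 3, 0, 0, 0, 0, 0, 0, 0]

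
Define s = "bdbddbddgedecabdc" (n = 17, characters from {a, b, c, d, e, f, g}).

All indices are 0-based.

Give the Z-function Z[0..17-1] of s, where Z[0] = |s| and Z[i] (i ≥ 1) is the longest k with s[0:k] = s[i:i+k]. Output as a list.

Z[0]=17
i=1: i≥r, start 0; Z[1]=0
i=2: i≥r, start 0; Z[2]=2 scan→box=[2,4)
i=3: min(r-i=1, Z[1]=0)=0; Z[3]=0
i=4: i≥r, start 0; Z[4]=0
i=5: i≥r, start 0; Z[5]=2 scan→box=[5,7)
i=6: min(r-i=1, Z[1]=0)=0; Z[6]=0
i=7: i≥r, start 0; Z[7]=0
i=8: i≥r, start 0; Z[8]=0
i=9: i≥r, start 0; Z[9]=0
i=10: i≥r, start 0; Z[10]=0
i=11: i≥r, start 0; Z[11]=0
i=12: i≥r, start 0; Z[12]=0
i=13: i≥r, start 0; Z[13]=0
i=14: i≥r, start 0; Z[14]=2 scan→box=[14,16)
i=15: min(r-i=1, Z[1]=0)=0; Z[15]=0
i=16: i≥r, start 0; Z[16]=0

[17, 0, 2, 0, 0, 2, 0, 0, 0, 0, 0, 0, 0, 0, 2, 0, 0]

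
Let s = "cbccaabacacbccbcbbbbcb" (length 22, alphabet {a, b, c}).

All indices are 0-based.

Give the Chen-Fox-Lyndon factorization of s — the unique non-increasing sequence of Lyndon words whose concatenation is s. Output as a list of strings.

emit factor 1: 'c' (i=0, period=1)
emit factor 2: 'bcc' (i=1, period=3)
emit factor 3: 'aabacacbccbcbbbbcb' (i=4, period=18)

["c", "bcc", "aabacacbccbcbbbbcb"]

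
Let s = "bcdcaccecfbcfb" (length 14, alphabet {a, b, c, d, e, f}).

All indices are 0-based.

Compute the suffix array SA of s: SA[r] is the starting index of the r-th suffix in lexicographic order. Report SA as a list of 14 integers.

[4, 13, 0, 10, 3, 5, 1, 6, 11, 8, 2, 7, 12, 9]

sorted suffixes:
  #0 SA[0]=4  'accecfbcfb'
  #1 SA[1]=13  'b'
  #2 SA[2]=0  'bcdcaccecfbcfb'
  #3 SA[3]=10  'bcfb'
  #4 SA[4]=3  'caccecfbcfb'
  #5 SA[5]=5  'ccecfbcfb'
  #6 SA[6]=1  'cdcaccecfbcfb'
  #7 SA[7]=6  'cecfbcfb'
  #8 SA[8]=11  'cfb'
  #9 SA[9]=8  'cfbcfb'
  #10 SA[10]=2  'dcaccecfbcfb'
  #11 SA[11]=7  'ecfbcfb'
  #12 SA[12]=12  'fb'
  #13 SA[13]=9  'fbcfb'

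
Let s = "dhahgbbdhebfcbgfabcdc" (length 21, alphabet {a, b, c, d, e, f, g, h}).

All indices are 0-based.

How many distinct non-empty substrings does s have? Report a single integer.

rank→(start, suffix):
  0 → (16, 'abcdc')
  1 → (2, 'ahgbbdhebfcbgfabcdc')
  2 → (5, 'bbdhebfcbgfabcdc')
  3 → (17, 'bcdc')
  4 → (6, 'bdhebfcbgfabcdc')
  5 → (10, 'bfcbgfabcdc')
  6 → (13, 'bgfabcdc')
  7 → (20, 'c')
  8 → (12, 'cbgfabcdc')
  9 → (18, 'cdc')
  10 → (19, 'dc')
  11 → (0, 'dhahgbbdhebfcbgfabcdc')
  12 → (7, 'dhebfcbgfabcdc')
  13 → (9, 'ebfcbgfabcdc')
  14 → (15, 'fabcdc')
  15 → (11, 'fcbgfabcdc')
  16 → (4, 'gbbdhebfcbgfabcdc')
  17 → (14, 'gfabcdc')
  18 → (1, 'hahgbbdhebfcbgfabcdc')
  19 → (8, 'hebfcbgfabcdc')
  20 → (3, 'hgbbdhebfcbgfabcdc')

SA = [16, 2, 5, 17, 6, 10, 13, 20, 12, 18, 19, 0, 7, 9, 15, 11, 4, 14, 1, 8, 3]
i: (SA[i-1],SA[i]) lcp shared
  1: (16,2) 1 'a'
  2: (2,5) 0 ''
  3: (5,17) 1 'b'
  4: (17,6) 1 'b'
  5: (6,10) 1 'b'
  6: (10,13) 1 'b'
  7: (13,20) 0 ''
  8: (20,12) 1 'c'
  9: (12,18) 1 'c'
  10: (18,19) 0 ''
  11: (19,0) 1 'd'
  12: (0,7) 2 'dh'
  13: (7,9) 0 ''
  14: (9,15) 0 ''
  15: (15,11) 1 'f'
  16: (11,4) 0 ''
  17: (4,14) 1 'g'
  18: (14,1) 0 ''
  19: (1,8) 1 'h'
  20: (8,3) 1 'h'

n(n+1)/2 = 21·22/2 = 231
Σ LCP = 0 + 1 + 0 + 1 + 1 + 1 + 1 + 0 + 1 + 1 + 0 + 1 + 2 + 0 + 0 + 1 + 0 + 1 + 0 + 1 + 1 = 14
distinct = 231 − 14 = 217

217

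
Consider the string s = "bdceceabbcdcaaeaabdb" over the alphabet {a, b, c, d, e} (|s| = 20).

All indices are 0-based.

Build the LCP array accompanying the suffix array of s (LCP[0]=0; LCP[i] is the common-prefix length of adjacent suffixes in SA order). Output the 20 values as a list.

rank | idx | suffix
   0 |  15 | aabdb
   1 |  12 | aaeaabdb
   2 |   6 | abbcdcaaeaabdb
   3 |  16 | abdb
   4 |  13 | aeaabdb
   5 |  19 | b
   6 |   7 | bbcdcaaeaabdb
   7 |   8 | bcdcaaeaabdb
   8 |  17 | bdb
   9 |   0 | bdceceabbcdcaaeaabdb
  10 |  11 | caaeaabdb
  11 |   9 | cdcaaeaabdb
  12 |   4 | ceabbcdcaaeaabdb
  13 |   2 | ceceabbcdcaaeaabdb
  14 |  18 | db
  15 |  10 | dcaaeaabdb
  16 |   1 | dceceabbcdcaaeaabdb
  17 |  14 | eaabdb
  18 |   5 | eabbcdcaaeaabdb
  19 |   3 | eceabbcdcaaeaabdb

SA = [15, 12, 6, 16, 13, 19, 7, 8, 17, 0, 11, 9, 4, 2, 18, 10, 1, 14, 5, 3]
rank  pair      lcp
   1  s[15:],s[12:]  2  'aa'
   2  s[12:],s[6:]  1  'a'
   3  s[6:],s[16:]  2  'ab'
   4  s[16:],s[13:]  1  'a'
   5  s[13:],s[19:]  0  ''
   6  s[19:],s[7:]  1  'b'
   7  s[7:],s[8:]  1  'b'
   8  s[8:],s[17:]  1  'b'
   9  s[17:],s[0:]  2  'bd'
  10  s[0:],s[11:]  0  ''
  11  s[11:],s[9:]  1  'c'
  12  s[9:],s[4:]  1  'c'
  13  s[4:],s[2:]  2  'ce'
  14  s[2:],s[18:]  0  ''
  15  s[18:],s[10:]  1  'd'
  16  s[10:],s[1:]  2  'dc'
  17  s[1:],s[14:]  0  ''
  18  s[14:],s[5:]  2  'ea'
  19  s[5:],s[3:]  1  'e'

[0, 2, 1, 2, 1, 0, 1, 1, 1, 2, 0, 1, 1, 2, 0, 1, 2, 0, 2, 1]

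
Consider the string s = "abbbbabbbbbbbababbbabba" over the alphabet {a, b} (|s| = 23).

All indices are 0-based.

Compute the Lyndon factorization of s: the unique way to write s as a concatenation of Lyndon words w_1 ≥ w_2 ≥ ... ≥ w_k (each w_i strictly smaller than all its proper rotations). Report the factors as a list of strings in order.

["abbbbabbbbbbb", "ababbbabb", "a"]

emit factor 1: 'abbbbabbbbbbb' (i=0, period=13)
emit factor 2: 'ababbbabb' (i=13, period=9)
emit factor 3: 'a' (i=22, period=1)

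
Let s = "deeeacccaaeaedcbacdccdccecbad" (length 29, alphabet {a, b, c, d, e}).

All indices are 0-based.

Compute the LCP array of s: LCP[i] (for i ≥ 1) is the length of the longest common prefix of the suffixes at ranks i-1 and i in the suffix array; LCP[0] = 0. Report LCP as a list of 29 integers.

[0, 1, 2, 1, 1, 2, 0, 2, 0, 1, 3, 1, 2, 2, 2, 1, 4, 1, 0, 1, 2, 3, 1, 0, 2, 1, 1, 1, 2]

rank | idx | suffix
   0 |   8 | aaeaedcbacdccdccecbad
   1 |   4 | acccaaeaedcbacdccdccecbad
   2 |  16 | acdccdccecbad
   3 |  27 | ad
   4 |   9 | aeaedcbacdccdccecbad
   5 |  11 | aedcbacdccdccecbad
   6 |  15 | bacdccdccecbad
   7 |  26 | bad
   8 |   7 | caaeaedcbacdccdccecbad
   9 |  14 | cbacdccdccecbad
  10 |  25 | cbad
  11 |   6 | ccaaeaedcbacdccdccecbad
  12 |   5 | cccaaeaedcbacdccdccecbad
  13 |  19 | ccdccecbad
  14 |  22 | ccecbad
  15 |  17 | cdccdccecbad
  16 |  20 | cdccecbad
  17 |  23 | cecbad
  18 |  28 | d
  19 |  13 | dcbacdccdccecbad
  20 |  18 | dccdccecbad
  21 |  21 | dccecbad
  22 |   0 | deeeacccaaeaedcbacdccdccecbad
  23 |   3 | eacccaaeaedcbacdccdccecbad
  24 |  10 | eaedcbacdccdccecbad
  25 |  24 | ecbad
  26 |  12 | edcbacdccdccecbad
  27 |   2 | eeacccaaeaedcbacdccdccecbad
  28 |   1 | eeeacccaaeaedcbacdccdccecbad

SA = [8, 4, 16, 27, 9, 11, 15, 26, 7, 14, 25, 6, 5, 19, 22, 17, 20, 23, 28, 13, 18, 21, 0, 3, 10, 24, 12, 2, 1]
rank  pair      lcp
   1  s[8:],s[4:]  1  'a'
   2  s[4:],s[16:]  2  'ac'
   3  s[16:],s[27:]  1  'a'
   4  s[27:],s[9:]  1  'a'
   5  s[9:],s[11:]  2  'ae'
   6  s[11:],s[15:]  0  ''
   7  s[15:],s[26:]  2  'ba'
   8  s[26:],s[7:]  0  ''
   9  s[7:],s[14:]  1  'c'
  10  s[14:],s[25:]  3  'cba'
  11  s[25:],s[6:]  1  'c'
  12  s[6:],s[5:]  2  'cc'
  13  s[5:],s[19:]  2  'cc'
  14  s[19:],s[22:]  2  'cc'
  15  s[22:],s[17:]  1  'c'
  16  s[17:],s[20:]  4  'cdcc'
  17  s[20:],s[23:]  1  'c'
  18  s[23:],s[28:]  0  ''
  19  s[28:],s[13:]  1  'd'
  20  s[13:],s[18:]  2  'dc'
  21  s[18:],s[21:]  3  'dcc'
  22  s[21:],s[0:]  1  'd'
  23  s[0:],s[3:]  0  ''
  24  s[3:],s[10:]  2  'ea'
  25  s[10:],s[24:]  1  'e'
  26  s[24:],s[12:]  1  'e'
  27  s[12:],s[2:]  1  'e'
  28  s[2:],s[1:]  2  'ee'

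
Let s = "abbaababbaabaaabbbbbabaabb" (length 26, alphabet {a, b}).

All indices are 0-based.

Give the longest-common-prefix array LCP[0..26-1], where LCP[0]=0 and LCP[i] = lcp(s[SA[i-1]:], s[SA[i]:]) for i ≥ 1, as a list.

rank→(start, suffix):
  0 → (12, 'aaabbbbbabaabb')
  1 → (9, 'aabaaabbbbbabaabb')
  2 → (3, 'aababbaabaaabbbbbabaabb')
  3 → (22, 'aabb')
  4 → (13, 'aabbbbbabaabb')
  5 → (10, 'abaaabbbbbabaabb')
  6 → (20, 'abaabb')
  7 → (4, 'ababbaabaaabbbbbabaabb')
  8 → (23, 'abb')
  9 → (6, 'abbaabaaabbbbbabaabb')
  10 → (0, 'abbaababbaabaaabbbbbabaabb')
  11 → (14, 'abbbbbabaabb')
  12 → (25, 'b')
  13 → (11, 'baaabbbbbabaabb')
  14 → (8, 'baabaaabbbbbabaabb')
  15 → (2, 'baababbaabaaabbbbbabaabb')
  16 → (21, 'baabb')
  17 → (19, 'babaabb')
  18 → (5, 'babbaabaaabbbbbabaabb')
  19 → (24, 'bb')
  20 → (7, 'bbaabaaabbbbbabaabb')
  21 → (1, 'bbaababbaabaaabbbbbabaabb')
  22 → (18, 'bbabaabb')
  23 → (17, 'bbbabaabb')
  24 → (16, 'bbbbabaabb')
  25 → (15, 'bbbbbabaabb')

SA = [12, 9, 3, 22, 13, 10, 20, 4, 23, 6, 0, 14, 25, 11, 8, 2, 21, 19, 5, 24, 7, 1, 18, 17, 16, 15]
i: (SA[i-1],SA[i]) lcp shared
  1: (12,9) 2 'aa'
  2: (9,3) 4 'aaba'
  3: (3,22) 3 'aab'
  4: (22,13) 4 'aabb'
  5: (13,10) 1 'a'
  6: (10,20) 4 'abaa'
  7: (20,4) 3 'aba'
  8: (4,23) 2 'ab'
  9: (23,6) 3 'abb'
  10: (6,0) 7 'abbaaba'
  11: (0,14) 3 'abb'
  12: (14,25) 0 ''
  13: (25,11) 1 'b'
  14: (11,8) 3 'baa'
  15: (8,2) 5 'baaba'
  16: (2,21) 4 'baab'
  17: (21,19) 2 'ba'
  18: (19,5) 3 'bab'
  19: (5,24) 1 'b'
  20: (24,7) 2 'bb'
  21: (7,1) 6 'bbaaba'
  22: (1,18) 3 'bba'
  23: (18,17) 2 'bb'
  24: (17,16) 3 'bbb'
  25: (16,15) 4 'bbbb'

[0, 2, 4, 3, 4, 1, 4, 3, 2, 3, 7, 3, 0, 1, 3, 5, 4, 2, 3, 1, 2, 6, 3, 2, 3, 4]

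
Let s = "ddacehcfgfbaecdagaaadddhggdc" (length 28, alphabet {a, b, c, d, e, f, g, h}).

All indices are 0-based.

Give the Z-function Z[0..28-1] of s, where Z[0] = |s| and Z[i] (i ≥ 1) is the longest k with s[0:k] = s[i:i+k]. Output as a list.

Z[0]=28
i=1: outside box; Z[1]=1 extend→box=[1,2)
i=2: outside box; Z[2]=0
i=3: outside box; Z[3]=0
i=4: outside box; Z[4]=0
i=5: outside box; Z[5]=0
i=6: outside box; Z[6]=0
i=7: outside box; Z[7]=0
i=8: outside box; Z[8]=0
i=9: outside box; Z[9]=0
i=10: outside box; Z[10]=0
i=11: outside box; Z[11]=0
i=12: outside box; Z[12]=0
i=13: outside box; Z[13]=0
i=14: outside box; Z[14]=1 extend→box=[14,15)
i=15: outside box; Z[15]=0
i=16: outside box; Z[16]=0
i=17: outside box; Z[17]=0
i=18: outside box; Z[18]=0
i=19: outside box; Z[19]=0
i=20: outside box; Z[20]=2 extend→box=[20,22)
i=21: min(r-i=1, Z[1]=1)=1; Z[21]=2 extend→box=[21,23)
i=22: min(r-i=1, Z[1]=1)=1; Z[22]=1
i=23: outside box; Z[23]=0
i=24: outside box; Z[24]=0
i=25: outside box; Z[25]=0
i=26: outside box; Z[26]=1 extend→box=[26,27)
i=27: outside box; Z[27]=0

[28, 1, 0, 0, 0, 0, 0, 0, 0, 0, 0, 0, 0, 0, 1, 0, 0, 0, 0, 0, 2, 2, 1, 0, 0, 0, 1, 0]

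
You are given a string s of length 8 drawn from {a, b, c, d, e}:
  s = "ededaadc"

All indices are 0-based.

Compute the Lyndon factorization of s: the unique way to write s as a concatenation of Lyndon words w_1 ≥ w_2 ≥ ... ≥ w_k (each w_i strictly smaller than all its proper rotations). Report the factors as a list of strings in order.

["e", "de", "d", "aadc"]

emit factor 1: 'e' (i=0, period=1)
emit factor 2: 'de' (i=1, period=2)
emit factor 3: 'd' (i=3, period=1)
emit factor 4: 'aadc' (i=4, period=4)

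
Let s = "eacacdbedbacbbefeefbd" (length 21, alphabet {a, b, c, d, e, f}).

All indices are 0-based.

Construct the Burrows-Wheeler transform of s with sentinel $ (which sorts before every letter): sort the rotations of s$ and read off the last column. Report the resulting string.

debcdcfdbaaabec$bfebee

rank  rotation                last
    0  $eacacdbedbacbbefeefbd  d
    1  acacdbedbacbbefeefbd$e  e
    2  acbbefeefbd$eacacdbedb  b
    3  acdbedbacbbefeefbd$eac  c
    4  bacbbefeefbd$eacacdbed  d
    5  bbefeefbd$eacacdbedbac  c
    6  bd$eacacdbedbacbbefeef  f
    7  bedbacbbefeefbd$eacacd  d
    8  befeefbd$eacacdbedbacb  b
    9  cacdbedbacbbefeefbd$ea  a
   10  cbbefeefbd$eacacdbedba  a
   11  cdbedbacbbefeefbd$eaca  a
   12  d$eacacdbedbacbbefeefb  b
   13  dbacbbefeefbd$eacacdbe  e
   14  dbedbacbbefeefbd$eacac  c
   15  eacacdbedbacbbefeefbd$  $
   16  edbacbbefeefbd$eacacdb  b
   17  eefbd$eacacdbedbacbbef  f
   18  efbd$eacacdbedbacbbefe  e
   19  efeefbd$eacacdbedbacbb  b
   20  fbd$eacacdbedbacbbefee  e
   21  feefbd$eacacdbedbacbbe  e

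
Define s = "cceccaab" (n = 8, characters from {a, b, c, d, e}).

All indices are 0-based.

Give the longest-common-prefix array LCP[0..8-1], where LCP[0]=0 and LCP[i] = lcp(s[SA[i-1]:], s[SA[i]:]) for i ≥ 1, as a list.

rank | idx | suffix
   0 |   5 | aab
   1 |   6 | ab
   2 |   7 | b
   3 |   4 | caab
   4 |   3 | ccaab
   5 |   0 | cceccaab
   6 |   1 | ceccaab
   7 |   2 | eccaab

SA = [5, 6, 7, 4, 3, 0, 1, 2]
i: (SA[i-1],SA[i]) lcp shared
  1: (5,6) 1 'a'
  2: (6,7) 0 ''
  3: (7,4) 0 ''
  4: (4,3) 1 'c'
  5: (3,0) 2 'cc'
  6: (0,1) 1 'c'
  7: (1,2) 0 ''

[0, 1, 0, 0, 1, 2, 1, 0]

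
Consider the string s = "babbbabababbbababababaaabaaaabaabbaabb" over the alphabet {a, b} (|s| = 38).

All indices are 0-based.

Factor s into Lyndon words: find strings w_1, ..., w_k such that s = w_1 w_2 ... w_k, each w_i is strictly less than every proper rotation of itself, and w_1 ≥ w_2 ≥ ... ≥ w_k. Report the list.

["b", "abbb", "abababbb", "ab", "ab", "ab", "ab", "aaab", "aaaabaabbaabb"]

emit factor 1: 'b' (i=0, period=1)
emit factor 2: 'abbb' (i=1, period=4)
emit factor 3: 'abababbb' (i=5, period=8)
emit factor 4: 'ab' (i=13, period=2)
emit factor 5: 'ab' (i=15, period=2)
emit factor 6: 'ab' (i=17, period=2)
emit factor 7: 'ab' (i=19, period=2)
emit factor 8: 'aaab' (i=21, period=4)
emit factor 9: 'aaaabaabbaabb' (i=25, period=13)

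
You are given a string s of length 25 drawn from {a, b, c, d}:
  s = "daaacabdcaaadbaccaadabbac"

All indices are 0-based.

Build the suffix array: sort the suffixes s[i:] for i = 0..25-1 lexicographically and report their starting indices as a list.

rank→(start, suffix):
  0 → (1, 'aaacabdcaaadbaccaadabbac')
  1 → (9, 'aaadbaccaadabbac')
  2 → (2, 'aacabdcaaadbaccaadabbac')
  3 → (17, 'aadabbac')
  4 → (10, 'aadbaccaadabbac')
  5 → (20, 'abbac')
  6 → (5, 'abdcaaadbaccaadabbac')
  7 → (23, 'ac')
  8 → (3, 'acabdcaaadbaccaadabbac')
  9 → (14, 'accaadabbac')
  10 → (18, 'adabbac')
  11 → (11, 'adbaccaadabbac')
  12 → (22, 'bac')
  13 → (13, 'baccaadabbac')
  14 → (21, 'bbac')
  15 → (6, 'bdcaaadbaccaadabbac')
  16 → (24, 'c')
  17 → (8, 'caaadbaccaadabbac')
  18 → (16, 'caadabbac')
  19 → (4, 'cabdcaaadbaccaadabbac')
  20 → (15, 'ccaadabbac')
  21 → (0, 'daaacabdcaaadbaccaadabbac')
  22 → (19, 'dabbac')
  23 → (12, 'dbaccaadabbac')
  24 → (7, 'dcaaadbaccaadabbac')

[1, 9, 2, 17, 10, 20, 5, 23, 3, 14, 18, 11, 22, 13, 21, 6, 24, 8, 16, 4, 15, 0, 19, 12, 7]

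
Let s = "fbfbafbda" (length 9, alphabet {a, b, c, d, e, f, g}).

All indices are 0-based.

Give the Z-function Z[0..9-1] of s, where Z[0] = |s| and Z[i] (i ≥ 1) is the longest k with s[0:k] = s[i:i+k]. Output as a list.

Z[0]=9
i=1: outside box; Z[1]=0
i=2: outside box; Z[2]=2 scan→box=[2,4)
i=3: min(r-i=1, Z[1]=0)=0; Z[3]=0
i=4: outside box; Z[4]=0
i=5: outside box; Z[5]=2 scan→box=[5,7)
i=6: min(r-i=1, Z[1]=0)=0; Z[6]=0
i=7: outside box; Z[7]=0
i=8: outside box; Z[8]=0

[9, 0, 2, 0, 0, 2, 0, 0, 0]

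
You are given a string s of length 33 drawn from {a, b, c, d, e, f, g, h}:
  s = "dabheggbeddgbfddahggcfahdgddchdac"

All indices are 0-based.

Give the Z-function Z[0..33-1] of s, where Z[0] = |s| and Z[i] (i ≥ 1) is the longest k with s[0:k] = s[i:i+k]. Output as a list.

[33, 0, 0, 0, 0, 0, 0, 0, 0, 1, 1, 0, 0, 0, 1, 2, 0, 0, 0, 0, 0, 0, 0, 0, 1, 0, 1, 1, 0, 0, 2, 0, 0]

Z[0]=33
i=1: outside box; Z[1]=0
i=2: outside box; Z[2]=0
i=3: outside box; Z[3]=0
i=4: outside box; Z[4]=0
i=5: outside box; Z[5]=0
i=6: outside box; Z[6]=0
i=7: outside box; Z[7]=0
i=8: outside box; Z[8]=0
i=9: outside box; Z[9]=1 extend→box=[9,10)
i=10: outside box; Z[10]=1 extend→box=[10,11)
i=11: outside box; Z[11]=0
i=12: outside box; Z[12]=0
i=13: outside box; Z[13]=0
i=14: outside box; Z[14]=1 extend→box=[14,15)
i=15: outside box; Z[15]=2 extend→box=[15,17)
i=16: min(r-i=1, Z[1]=0)=0; Z[16]=0
i=17: outside box; Z[17]=0
i=18: outside box; Z[18]=0
i=19: outside box; Z[19]=0
i=20: outside box; Z[20]=0
i=21: outside box; Z[21]=0
i=22: outside box; Z[22]=0
i=23: outside box; Z[23]=0
i=24: outside box; Z[24]=1 extend→box=[24,25)
i=25: outside box; Z[25]=0
i=26: outside box; Z[26]=1 extend→box=[26,27)
i=27: outside box; Z[27]=1 extend→box=[27,28)
i=28: outside box; Z[28]=0
i=29: outside box; Z[29]=0
i=30: outside box; Z[30]=2 extend→box=[30,32)
i=31: min(r-i=1, Z[1]=0)=0; Z[31]=0
i=32: outside box; Z[32]=0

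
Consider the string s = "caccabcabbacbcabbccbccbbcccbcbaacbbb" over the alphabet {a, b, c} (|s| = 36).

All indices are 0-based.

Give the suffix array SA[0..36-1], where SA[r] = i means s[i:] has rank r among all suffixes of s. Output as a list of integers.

[30, 7, 14, 4, 31, 10, 1, 35, 29, 9, 34, 8, 33, 15, 22, 5, 12, 27, 19, 16, 23, 6, 13, 3, 0, 28, 32, 21, 11, 26, 18, 2, 20, 25, 17, 24]

sorted suffixes:
  #0 SA[0]=30  'aacbbb'
  #1 SA[1]=7  'abbacbcabbccbccbbcccbcbaacbbb'
  #2 SA[2]=14  'abbccbccbbcccbcbaacbbb'
  #3 SA[3]=4  'abcabbacbcabbccbccbbcccbcbaacbbb'
  #4 SA[4]=31  'acbbb'
  #5 SA[5]=10  'acbcabbccbccbbcccbcbaacbbb'
  #6 SA[6]=1  'accabcabbacbcabbccbccbbcccbcbaacbbb'
  #7 SA[7]=35  'b'
  #8 SA[8]=29  'baacbbb'
  #9 SA[9]=9  'bacbcabbccbccbbcccbcbaacbbb'
  #10 SA[10]=34  'bb'
  #11 SA[11]=8  'bbacbcabbccbccbbcccbcbaacbbb'
  #12 SA[12]=33  'bbb'
  #13 SA[13]=15  'bbccbccbbcccbcbaacbbb'
  #14 SA[14]=22  'bbcccbcbaacbbb'
  #15 SA[15]=5  'bcabbacbcabbccbccbbcccbcbaacbbb'
  #16 SA[16]=12  'bcabbccbccbbcccbcbaacbbb'
  #17 SA[17]=27  'bcbaacbbb'
  #18 SA[18]=19  'bccbbcccbcbaacbbb'
  #19 SA[19]=16  'bccbccbbcccbcbaacbbb'
  #20 SA[20]=23  'bcccbcbaacbbb'
  #21 SA[21]=6  'cabbacbcabbccbccbbcccbcbaacbbb'
  #22 SA[22]=13  'cabbccbccbbcccbcbaacbbb'
  #23 SA[23]=3  'cabcabbacbcabbccbccbbcccbcbaacbbb'
  #24 SA[24]=0  'caccabcabbacbcabbccbccbbcccbcbaacbbb'
  #25 SA[25]=28  'cbaacbbb'
  #26 SA[26]=32  'cbbb'
  #27 SA[27]=21  'cbbcccbcbaacbbb'
  #28 SA[28]=11  'cbcabbccbccbbcccbcbaacbbb'
  #29 SA[29]=26  'cbcbaacbbb'
  #30 SA[30]=18  'cbccbbcccbcbaacbbb'
  #31 SA[31]=2  'ccabcabbacbcabbccbccbbcccbcbaacbbb'
  #32 SA[32]=20  'ccbbcccbcbaacbbb'
  #33 SA[33]=25  'ccbcbaacbbb'
  #34 SA[34]=17  'ccbccbbcccbcbaacbbb'
  #35 SA[35]=24  'cccbcbaacbbb'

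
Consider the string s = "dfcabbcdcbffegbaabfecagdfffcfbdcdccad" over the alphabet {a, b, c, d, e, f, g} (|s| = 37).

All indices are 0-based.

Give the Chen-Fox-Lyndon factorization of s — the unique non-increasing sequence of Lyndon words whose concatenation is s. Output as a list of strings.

["df", "c", "abbcdcbffegb", "aabfecagdfffcfbdcdccad"]

emit factor 1: 'df' (i=0, period=2)
emit factor 2: 'c' (i=2, period=1)
emit factor 3: 'abbcdcbffegb' (i=3, period=12)
emit factor 4: 'aabfecagdfffcfbdcdccad' (i=15, period=22)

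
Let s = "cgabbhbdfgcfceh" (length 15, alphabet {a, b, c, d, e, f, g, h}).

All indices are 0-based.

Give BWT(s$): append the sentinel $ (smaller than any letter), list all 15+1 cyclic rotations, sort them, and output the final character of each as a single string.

rank  rotation          last
    0  $cgabbhbdfgcfceh  h
    1  abbhbdfgcfceh$cg  g
    2  bbhbdfgcfceh$cga  a
    3  bdfgcfceh$cgabbh  h
    4  bhbdfgcfceh$cgab  b
    5  ceh$cgabbhbdfgcf  f
    6  cfceh$cgabbhbdfg  g
    7  cgabbhbdfgcfceh$  $
    8  dfgcfceh$cgabbhb  b
    9  eh$cgabbhbdfgcfc  c
   10  fceh$cgabbhbdfgc  c
   11  fgcfceh$cgabbhbd  d
   12  gabbhbdfgcfceh$c  c
   13  gcfceh$cgabbhbdf  f
   14  h$cgabbhbdfgcfce  e
   15  hbdfgcfceh$cgabb  b

hgahbfg$bccdcfeb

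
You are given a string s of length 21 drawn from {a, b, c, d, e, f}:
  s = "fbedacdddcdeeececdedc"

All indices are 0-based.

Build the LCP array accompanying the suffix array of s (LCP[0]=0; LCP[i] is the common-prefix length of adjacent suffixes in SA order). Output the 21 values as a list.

sorted suffixes:
  #0 SA[0]=4  'acdddcdeeececdedc'
  #1 SA[1]=1  'bedacdddcdeeececdedc'
  #2 SA[2]=20  'c'
  #3 SA[3]=5  'cdddcdeeececdedc'
  #4 SA[4]=16  'cdedc'
  #5 SA[5]=9  'cdeeececdedc'
  #6 SA[6]=14  'cecdedc'
  #7 SA[7]=3  'dacdddcdeeececdedc'
  #8 SA[8]=19  'dc'
  #9 SA[9]=8  'dcdeeececdedc'
  #10 SA[10]=7  'ddcdeeececdedc'
  #11 SA[11]=6  'dddcdeeececdedc'
  #12 SA[12]=17  'dedc'
  #13 SA[13]=10  'deeececdedc'
  #14 SA[14]=15  'ecdedc'
  #15 SA[15]=13  'ececdedc'
  #16 SA[16]=2  'edacdddcdeeececdedc'
  #17 SA[17]=18  'edc'
  #18 SA[18]=12  'eececdedc'
  #19 SA[19]=11  'eeececdedc'
  #20 SA[20]=0  'fbedacdddcdeeececdedc'

SA = [4, 1, 20, 5, 16, 9, 14, 3, 19, 8, 7, 6, 17, 10, 15, 13, 2, 18, 12, 11, 0]
rank  pair      lcp
   1  s[4:],s[1:]  0  ''
   2  s[1:],s[20:]  0  ''
   3  s[20:],s[5:]  1  'c'
   4  s[5:],s[16:]  2  'cd'
   5  s[16:],s[9:]  3  'cde'
   6  s[9:],s[14:]  1  'c'
   7  s[14:],s[3:]  0  ''
   8  s[3:],s[19:]  1  'd'
   9  s[19:],s[8:]  2  'dc'
  10  s[8:],s[7:]  1  'd'
  11  s[7:],s[6:]  2  'dd'
  12  s[6:],s[17:]  1  'd'
  13  s[17:],s[10:]  2  'de'
  14  s[10:],s[15:]  0  ''
  15  s[15:],s[13:]  2  'ec'
  16  s[13:],s[2:]  1  'e'
  17  s[2:],s[18:]  2  'ed'
  18  s[18:],s[12:]  1  'e'
  19  s[12:],s[11:]  2  'ee'
  20  s[11:],s[0:]  0  ''

[0, 0, 0, 1, 2, 3, 1, 0, 1, 2, 1, 2, 1, 2, 0, 2, 1, 2, 1, 2, 0]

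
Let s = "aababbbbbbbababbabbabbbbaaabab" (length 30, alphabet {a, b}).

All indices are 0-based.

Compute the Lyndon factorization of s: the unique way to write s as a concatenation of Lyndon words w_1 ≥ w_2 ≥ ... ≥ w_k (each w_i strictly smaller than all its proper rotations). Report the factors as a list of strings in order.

["aababbbbbbbababbabbabbbb", "aaabab"]

emit factor 1: 'aababbbbbbbababbabbabbbb' (i=0, period=24)
emit factor 2: 'aaabab' (i=24, period=6)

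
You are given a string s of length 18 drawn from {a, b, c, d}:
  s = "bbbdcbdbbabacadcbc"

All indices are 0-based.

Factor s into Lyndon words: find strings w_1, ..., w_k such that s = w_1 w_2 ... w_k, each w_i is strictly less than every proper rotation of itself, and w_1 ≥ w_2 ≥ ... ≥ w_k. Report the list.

["bbbdcbd", "b", "b", "abacadcbc"]

emit factor 1: 'bbbdcbd' (i=0, period=7)
emit factor 2: 'b' (i=7, period=1)
emit factor 3: 'b' (i=8, period=1)
emit factor 4: 'abacadcbc' (i=9, period=9)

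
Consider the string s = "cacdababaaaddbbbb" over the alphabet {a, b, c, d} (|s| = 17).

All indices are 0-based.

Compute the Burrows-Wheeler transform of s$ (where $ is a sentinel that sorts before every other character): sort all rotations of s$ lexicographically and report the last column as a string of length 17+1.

rank  rotation            last
    0  $cacdababaaaddbbbb  b
    1  aaaddbbbb$cacdabab  b
    2  aaddbbbb$cacdababa  a
    3  abaaaddbbbb$cacdab  b
    4  ababaaaddbbbb$cacd  d
    5  acdababaaaddbbbb$c  c
    6  addbbbb$cacdababaa  a
    7  b$cacdababaaaddbbb  b
    8  baaaddbbbb$cacdaba  a
    9  babaaaddbbbb$cacda  a
   10  bb$cacdababaaaddbb  b
   11  bbb$cacdababaaaddb  b
   12  bbbb$cacdababaaadd  d
   13  cacdababaaaddbbbb$  $
   14  cdababaaaddbbbb$ca  a
   15  dababaaaddbbbb$cac  c
   16  dbbbb$cacdababaaad  d
   17  ddbbbb$cacdababaaa  a

bbabdcabaabbd$acda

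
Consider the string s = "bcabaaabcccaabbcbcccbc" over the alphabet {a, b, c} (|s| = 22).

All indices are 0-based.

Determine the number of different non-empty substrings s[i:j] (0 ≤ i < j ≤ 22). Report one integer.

216

rank | idx | suffix
   0 |   4 | aaabcccaabbcbcccbc
   1 |  11 | aabbcbcccbc
   2 |   5 | aabcccaabbcbcccbc
   3 |   2 | abaaabcccaabbcbcccbc
   4 |  12 | abbcbcccbc
   5 |   6 | abcccaabbcbcccbc
   6 |   3 | baaabcccaabbcbcccbc
   7 |  13 | bbcbcccbc
   8 |  20 | bc
   9 |   0 | bcabaaabcccaabbcbcccbc
  10 |  14 | bcbcccbc
  11 |   7 | bcccaabbcbcccbc
  12 |  16 | bcccbc
  13 |  21 | c
  14 |  10 | caabbcbcccbc
  15 |   1 | cabaaabcccaabbcbcccbc
  16 |  19 | cbc
  17 |  15 | cbcccbc
  18 |   9 | ccaabbcbcccbc
  19 |  18 | ccbc
  20 |   8 | cccaabbcbcccbc
  21 |  17 | cccbc

SA = [4, 11, 5, 2, 12, 6, 3, 13, 20, 0, 14, 7, 16, 21, 10, 1, 19, 15, 9, 18, 8, 17]
rank  pair      lcp
   1  s[4:],s[11:]  2  'aa'
   2  s[11:],s[5:]  3  'aab'
   3  s[5:],s[2:]  1  'a'
   4  s[2:],s[12:]  2  'ab'
   5  s[12:],s[6:]  2  'ab'
   6  s[6:],s[3:]  0  ''
   7  s[3:],s[13:]  1  'b'
   8  s[13:],s[20:]  1  'b'
   9  s[20:],s[0:]  2  'bc'
  10  s[0:],s[14:]  2  'bc'
  11  s[14:],s[7:]  2  'bc'
  12  s[7:],s[16:]  4  'bccc'
  13  s[16:],s[21:]  0  ''
  14  s[21:],s[10:]  1  'c'
  15  s[10:],s[1:]  2  'ca'
  16  s[1:],s[19:]  1  'c'
  17  s[19:],s[15:]  3  'cbc'
  18  s[15:],s[9:]  1  'c'
  19  s[9:],s[18:]  2  'cc'
  20  s[18:],s[8:]  2  'cc'
  21  s[8:],s[17:]  3  'ccc'

n(n+1)/2 = 22·23/2 = 253
Σ LCP = 0 + 2 + 3 + 1 + 2 + 2 + 0 + 1 + 1 + 2 + 2 + 2 + 4 + 0 + 1 + 2 + 1 + 3 + 1 + 2 + 2 + 3 = 37
distinct = 253 − 37 = 216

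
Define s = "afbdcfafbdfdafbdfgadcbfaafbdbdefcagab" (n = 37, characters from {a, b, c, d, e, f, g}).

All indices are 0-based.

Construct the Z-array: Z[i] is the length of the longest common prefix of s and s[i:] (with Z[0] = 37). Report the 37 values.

[37, 0, 0, 0, 0, 0, 4, 0, 0, 0, 0, 0, 4, 0, 0, 0, 0, 0, 1, 0, 0, 0, 0, 1, 4, 0, 0, 0, 0, 0, 0, 0, 0, 1, 0, 1, 0]

Z[0]=37
i=1: outside box; Z[1]=0
i=2: outside box; Z[2]=0
i=3: outside box; Z[3]=0
i=4: outside box; Z[4]=0
i=5: outside box; Z[5]=0
i=6: outside box; Z[6]=4 extend→box=[6,10)
i=7: min(r-i=3, Z[1]=0)=0; Z[7]=0
i=8: min(r-i=2, Z[2]=0)=0; Z[8]=0
i=9: min(r-i=1, Z[3]=0)=0; Z[9]=0
i=10: outside box; Z[10]=0
i=11: outside box; Z[11]=0
i=12: outside box; Z[12]=4 extend→box=[12,16)
i=13: min(r-i=3, Z[1]=0)=0; Z[13]=0
i=14: min(r-i=2, Z[2]=0)=0; Z[14]=0
i=15: min(r-i=1, Z[3]=0)=0; Z[15]=0
i=16: outside box; Z[16]=0
i=17: outside box; Z[17]=0
i=18: outside box; Z[18]=1 extend→box=[18,19)
i=19: outside box; Z[19]=0
i=20: outside box; Z[20]=0
i=21: outside box; Z[21]=0
i=22: outside box; Z[22]=0
i=23: outside box; Z[23]=1 extend→box=[23,24)
i=24: outside box; Z[24]=4 extend→box=[24,28)
i=25: min(r-i=3, Z[1]=0)=0; Z[25]=0
i=26: min(r-i=2, Z[2]=0)=0; Z[26]=0
i=27: min(r-i=1, Z[3]=0)=0; Z[27]=0
i=28: outside box; Z[28]=0
i=29: outside box; Z[29]=0
i=30: outside box; Z[30]=0
i=31: outside box; Z[31]=0
i=32: outside box; Z[32]=0
i=33: outside box; Z[33]=1 extend→box=[33,34)
i=34: outside box; Z[34]=0
i=35: outside box; Z[35]=1 extend→box=[35,36)
i=36: outside box; Z[36]=0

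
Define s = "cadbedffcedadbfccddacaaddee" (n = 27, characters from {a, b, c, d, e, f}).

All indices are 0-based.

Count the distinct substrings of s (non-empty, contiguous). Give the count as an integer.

rank | idx | suffix
   0 |  21 | aaddee
   1 |  19 | acaaddee
   2 |   1 | adbedffcedadbfccddacaaddee
   3 |  11 | adbfccddacaaddee
   4 |  22 | addee
   5 |   3 | bedffcedadbfccddacaaddee
   6 |  13 | bfccddacaaddee
   7 |  20 | caaddee
   8 |   0 | cadbedffcedadbfccddacaaddee
   9 |  15 | ccddacaaddee
  10 |  16 | cddacaaddee
  11 |   8 | cedadbfccddacaaddee
  12 |  18 | dacaaddee
  13 |  10 | dadbfccddacaaddee
  14 |   2 | dbedffcedadbfccddacaaddee
  15 |  12 | dbfccddacaaddee
  16 |  17 | ddacaaddee
  17 |  23 | ddee
  18 |  24 | dee
  19 |   5 | dffcedadbfccddacaaddee
  20 |  26 | e
  21 |   9 | edadbfccddacaaddee
  22 |   4 | edffcedadbfccddacaaddee
  23 |  25 | ee
  24 |  14 | fccddacaaddee
  25 |   7 | fcedadbfccddacaaddee
  26 |   6 | ffcedadbfccddacaaddee

SA = [21, 19, 1, 11, 22, 3, 13, 20, 0, 15, 16, 8, 18, 10, 2, 12, 17, 23, 24, 5, 26, 9, 4, 25, 14, 7, 6]
[i] adj suffixes → lcp
  [1] 21/19 → 1 ('a')
  [2] 19/1 → 1 ('a')
  [3] 1/11 → 3 ('adb')
  [4] 11/22 → 2 ('ad')
  [5] 22/3 → 0 ('')
  [6] 3/13 → 1 ('b')
  [7] 13/20 → 0 ('')
  [8] 20/0 → 2 ('ca')
  [9] 0/15 → 1 ('c')
  [10] 15/16 → 1 ('c')
  [11] 16/8 → 1 ('c')
  [12] 8/18 → 0 ('')
  [13] 18/10 → 2 ('da')
  [14] 10/2 → 1 ('d')
  [15] 2/12 → 2 ('db')
  [16] 12/17 → 1 ('d')
  [17] 17/23 → 2 ('dd')
  [18] 23/24 → 1 ('d')
  [19] 24/5 → 1 ('d')
  [20] 5/26 → 0 ('')
  [21] 26/9 → 1 ('e')
  [22] 9/4 → 2 ('ed')
  [23] 4/25 → 1 ('e')
  [24] 25/14 → 0 ('')
  [25] 14/7 → 2 ('fc')
  [26] 7/6 → 1 ('f')

n(n+1)/2 = 27·28/2 = 378
Σ LCP = 0 + 1 + 1 + 3 + 2 + 0 + 1 + 0 + 2 + 1 + 1 + 1 + 0 + 2 + 1 + 2 + 1 + 2 + 1 + 1 + 0 + 1 + 2 + 1 + 0 + 2 + 1 = 30
distinct = 378 − 30 = 348

348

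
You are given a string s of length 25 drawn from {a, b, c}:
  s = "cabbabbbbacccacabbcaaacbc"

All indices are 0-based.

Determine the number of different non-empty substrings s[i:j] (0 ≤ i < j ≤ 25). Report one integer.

rank→(start, suffix):
  0 → (19, 'aaacbc')
  1 → (20, 'aacbc')
  2 → (1, 'abbabbbbacccacabbcaaacbc')
  3 → (4, 'abbbbacccacabbcaaacbc')
  4 → (15, 'abbcaaacbc')
  5 → (13, 'acabbcaaacbc')
  6 → (21, 'acbc')
  7 → (9, 'acccacabbcaaacbc')
  8 → (3, 'babbbbacccacabbcaaacbc')
  9 → (8, 'bacccacabbcaaacbc')
  10 → (2, 'bbabbbbacccacabbcaaacbc')
  11 → (7, 'bbacccacabbcaaacbc')
  12 → (6, 'bbbacccacabbcaaacbc')
  13 → (5, 'bbbbacccacabbcaaacbc')
  14 → (16, 'bbcaaacbc')
  15 → (23, 'bc')
  16 → (17, 'bcaaacbc')
  17 → (24, 'c')
  18 → (18, 'caaacbc')
  19 → (0, 'cabbabbbbacccacabbcaaacbc')
  20 → (14, 'cabbcaaacbc')
  21 → (12, 'cacabbcaaacbc')
  22 → (22, 'cbc')
  23 → (11, 'ccacabbcaaacbc')
  24 → (10, 'cccacabbcaaacbc')

SA = [19, 20, 1, 4, 15, 13, 21, 9, 3, 8, 2, 7, 6, 5, 16, 23, 17, 24, 18, 0, 14, 12, 22, 11, 10]
[i] adj suffixes → lcp
  [1] 19/20 → 2 ('aa')
  [2] 20/1 → 1 ('a')
  [3] 1/4 → 3 ('abb')
  [4] 4/15 → 3 ('abb')
  [5] 15/13 → 1 ('a')
  [6] 13/21 → 2 ('ac')
  [7] 21/9 → 2 ('ac')
  [8] 9/3 → 0 ('')
  [9] 3/8 → 2 ('ba')
  [10] 8/2 → 1 ('b')
  [11] 2/7 → 3 ('bba')
  [12] 7/6 → 2 ('bb')
  [13] 6/5 → 3 ('bbb')
  [14] 5/16 → 2 ('bb')
  [15] 16/23 → 1 ('b')
  [16] 23/17 → 2 ('bc')
  [17] 17/24 → 0 ('')
  [18] 24/18 → 1 ('c')
  [19] 18/0 → 2 ('ca')
  [20] 0/14 → 4 ('cabb')
  [21] 14/12 → 2 ('ca')
  [22] 12/22 → 1 ('c')
  [23] 22/11 → 1 ('c')
  [24] 11/10 → 2 ('cc')

n(n+1)/2 = 25·26/2 = 325
Σ LCP = 0 + 2 + 1 + 3 + 3 + 1 + 2 + 2 + 0 + 2 + 1 + 3 + 2 + 3 + 2 + 1 + 2 + 0 + 1 + 2 + 4 + 2 + 1 + 1 + 2 = 43
distinct = 325 − 43 = 282

282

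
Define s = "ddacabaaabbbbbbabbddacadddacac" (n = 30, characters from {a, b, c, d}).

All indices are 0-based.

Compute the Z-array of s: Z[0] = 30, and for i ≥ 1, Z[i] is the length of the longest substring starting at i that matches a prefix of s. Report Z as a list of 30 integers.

Z[0]=30
i=1: fresh scan; Z[1]=1 grow→box=[1,2)
i=2: fresh scan; Z[2]=0
i=3: fresh scan; Z[3]=0
i=4: fresh scan; Z[4]=0
i=5: fresh scan; Z[5]=0
i=6: fresh scan; Z[6]=0
i=7: fresh scan; Z[7]=0
i=8: fresh scan; Z[8]=0
i=9: fresh scan; Z[9]=0
i=10: fresh scan; Z[10]=0
i=11: fresh scan; Z[11]=0
i=12: fresh scan; Z[12]=0
i=13: fresh scan; Z[13]=0
i=14: fresh scan; Z[14]=0
i=15: fresh scan; Z[15]=0
i=16: fresh scan; Z[16]=0
i=17: fresh scan; Z[17]=0
i=18: fresh scan; Z[18]=5 grow→box=[18,23)
i=19: min(r-i=4, Z[1]=1)=1; Z[19]=1
i=20: min(r-i=3, Z[2]=0)=0; Z[20]=0
i=21: min(r-i=2, Z[3]=0)=0; Z[21]=0
i=22: min(r-i=1, Z[4]=0)=0; Z[22]=0
i=23: fresh scan; Z[23]=2 grow→box=[23,25)
i=24: min(r-i=1, Z[1]=1)=1; Z[24]=5 grow→box=[24,29)
i=25: min(r-i=4, Z[1]=1)=1; Z[25]=1
i=26: min(r-i=3, Z[2]=0)=0; Z[26]=0
i=27: min(r-i=2, Z[3]=0)=0; Z[27]=0
i=28: min(r-i=1, Z[4]=0)=0; Z[28]=0
i=29: fresh scan; Z[29]=0

[30, 1, 0, 0, 0, 0, 0, 0, 0, 0, 0, 0, 0, 0, 0, 0, 0, 0, 5, 1, 0, 0, 0, 2, 5, 1, 0, 0, 0, 0]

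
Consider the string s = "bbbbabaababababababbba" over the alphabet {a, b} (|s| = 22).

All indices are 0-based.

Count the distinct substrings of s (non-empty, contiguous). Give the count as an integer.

sorted suffixes:
  #0 SA[0]=21  'a'
  #1 SA[1]=6  'aababababababbba'
  #2 SA[2]=4  'abaababababababbba'
  #3 SA[3]=7  'ababababababbba'
  #4 SA[4]=9  'abababababbba'
  #5 SA[5]=11  'ababababbba'
  #6 SA[6]=13  'abababbba'
  #7 SA[7]=15  'ababbba'
  #8 SA[8]=17  'abbba'
  #9 SA[9]=20  'ba'
  #10 SA[10]=5  'baababababababbba'
  #11 SA[11]=3  'babaababababababbba'
  #12 SA[12]=8  'babababababbba'
  #13 SA[13]=10  'bababababbba'
  #14 SA[14]=12  'babababbba'
  #15 SA[15]=14  'bababbba'
  #16 SA[16]=16  'babbba'
  #17 SA[17]=19  'bba'
  #18 SA[18]=2  'bbabaababababababbba'
  #19 SA[19]=18  'bbba'
  #20 SA[20]=1  'bbbabaababababababbba'
  #21 SA[21]=0  'bbbbabaababababababbba'

SA = [21, 6, 4, 7, 9, 11, 13, 15, 17, 20, 5, 3, 8, 10, 12, 14, 16, 19, 2, 18, 1, 0]
i: (SA[i-1],SA[i]) lcp shared
  1: (21,6) 1 'a'
  2: (6,4) 1 'a'
  3: (4,7) 3 'aba'
  4: (7,9) 10 'ababababab'
  5: (9,11) 8 'abababab'
  6: (11,13) 6 'ababab'
  7: (13,15) 4 'abab'
  8: (15,17) 2 'ab'
  9: (17,20) 0 ''
  10: (20,5) 2 'ba'
  11: (5,3) 2 'ba'
  12: (3,8) 4 'baba'
  13: (8,10) 9 'babababab'
  14: (10,12) 7 'bababab'
  15: (12,14) 5 'babab'
  16: (14,16) 3 'bab'
  17: (16,19) 1 'b'
  18: (19,2) 3 'bba'
  19: (2,18) 2 'bb'
  20: (18,1) 4 'bbba'
  21: (1,0) 3 'bbb'

n(n+1)/2 = 22·23/2 = 253
Σ LCP = 0 + 1 + 1 + 3 + 10 + 8 + 6 + 4 + 2 + 0 + 2 + 2 + 4 + 9 + 7 + 5 + 3 + 1 + 3 + 2 + 4 + 3 = 80
distinct = 253 − 80 = 173

173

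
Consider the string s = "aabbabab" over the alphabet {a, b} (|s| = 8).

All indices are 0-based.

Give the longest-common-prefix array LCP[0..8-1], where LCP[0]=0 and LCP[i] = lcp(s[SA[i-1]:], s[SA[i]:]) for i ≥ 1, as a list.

sorted suffixes:
  #0 SA[0]=0  'aabbabab'
  #1 SA[1]=6  'ab'
  #2 SA[2]=4  'abab'
  #3 SA[3]=1  'abbabab'
  #4 SA[4]=7  'b'
  #5 SA[5]=5  'bab'
  #6 SA[6]=3  'babab'
  #7 SA[7]=2  'bbabab'

SA = [0, 6, 4, 1, 7, 5, 3, 2]
i: (SA[i-1],SA[i]) lcp shared
  1: (0,6) 1 'a'
  2: (6,4) 2 'ab'
  3: (4,1) 2 'ab'
  4: (1,7) 0 ''
  5: (7,5) 1 'b'
  6: (5,3) 3 'bab'
  7: (3,2) 1 'b'

[0, 1, 2, 2, 0, 1, 3, 1]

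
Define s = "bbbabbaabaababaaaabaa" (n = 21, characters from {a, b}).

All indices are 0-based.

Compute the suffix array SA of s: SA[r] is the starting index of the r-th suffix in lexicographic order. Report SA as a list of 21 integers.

sorted suffixes:
  #0 SA[0]=20  'a'
  #1 SA[1]=19  'aa'
  #2 SA[2]=14  'aaaabaa'
  #3 SA[3]=15  'aaabaa'
  #4 SA[4]=16  'aabaa'
  #5 SA[5]=6  'aabaababaaaabaa'
  #6 SA[6]=9  'aababaaaabaa'
  #7 SA[7]=17  'abaa'
  #8 SA[8]=12  'abaaaabaa'
  #9 SA[9]=7  'abaababaaaabaa'
  #10 SA[10]=10  'ababaaaabaa'
  #11 SA[11]=3  'abbaabaababaaaabaa'
  #12 SA[12]=18  'baa'
  #13 SA[13]=13  'baaaabaa'
  #14 SA[14]=5  'baabaababaaaabaa'
  #15 SA[15]=8  'baababaaaabaa'
  #16 SA[16]=11  'babaaaabaa'
  #17 SA[17]=2  'babbaabaababaaaabaa'
  #18 SA[18]=4  'bbaabaababaaaabaa'
  #19 SA[19]=1  'bbabbaabaababaaaabaa'
  #20 SA[20]=0  'bbbabbaabaababaaaabaa'

[20, 19, 14, 15, 16, 6, 9, 17, 12, 7, 10, 3, 18, 13, 5, 8, 11, 2, 4, 1, 0]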